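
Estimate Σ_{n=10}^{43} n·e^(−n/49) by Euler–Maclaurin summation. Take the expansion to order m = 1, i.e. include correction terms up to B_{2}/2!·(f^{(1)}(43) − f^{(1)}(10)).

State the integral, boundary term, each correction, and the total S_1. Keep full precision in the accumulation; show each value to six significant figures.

The integral term ∫_10^43 x·e^(−x/49) dx = 482.883.
Endpoint term: (f(10) + f(43))/2 = (8.15396 + 17.8794)/2 = 13.0167.
Integral + boundary = 495.900.
k=1: B_{2}/(2)! × [f^{(1)}(43) − f^{(1)}(10)] = 1/12 × (0.0509143 − 0.648988) = -0.0498395.

S_1 ≈ 495.850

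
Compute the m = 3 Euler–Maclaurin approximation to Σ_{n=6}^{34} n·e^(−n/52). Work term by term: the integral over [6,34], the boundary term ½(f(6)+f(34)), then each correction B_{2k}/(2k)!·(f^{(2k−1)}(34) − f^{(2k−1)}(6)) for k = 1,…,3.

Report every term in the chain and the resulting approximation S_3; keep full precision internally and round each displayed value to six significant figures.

S_3 ≈ 373.163

The integral term ∫_6^34 x·e^(−x/52) dx = 361.700.
½[f(6) + f(34)] = ½[5.34614 + 17.6814] = 11.5138.
So far: 373.214.
k=1: B_{2}/(2)! × [f^{(1)}(34) − f^{(1)}(6)] = 1/12 × (0.180014 − 0.788213) = -0.0506832.
Partial sum through k=1: 373.163.
k=2: B_{4}/(4)! × [f^{(3)}(34) − f^{(3)}(6)] = −1/720 × (0.000451220 − 0.000950540) = 6.93500e-07.
Partial sum through k=2: 373.163.
k=3: B_{6}/(6)! × [f^{(5)}(34) − f^{(5)}(6)] = 1/30240 × (3.09122e-07 − 5.95259e-07) = -9.46221e-12.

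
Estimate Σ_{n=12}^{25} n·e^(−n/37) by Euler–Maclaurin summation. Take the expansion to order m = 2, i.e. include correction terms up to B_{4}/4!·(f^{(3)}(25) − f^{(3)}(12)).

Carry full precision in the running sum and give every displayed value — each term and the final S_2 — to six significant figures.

S_2 ≈ 154.283

Integral: ∫_12^25 x·e^(−x/37) dx = 143.612.
½[f(12) + f(25)] = ½[8.67619 + 12.7203] = 10.6983.
So far: 154.310.
Order-1 term: 1/12 · (0.165020 − 0.488524) = -0.0269587.
Running total after k=1: 154.283.
Order-2 term: −1/720 · (0.000863875 − 0.00141312) = 7.62834e-07.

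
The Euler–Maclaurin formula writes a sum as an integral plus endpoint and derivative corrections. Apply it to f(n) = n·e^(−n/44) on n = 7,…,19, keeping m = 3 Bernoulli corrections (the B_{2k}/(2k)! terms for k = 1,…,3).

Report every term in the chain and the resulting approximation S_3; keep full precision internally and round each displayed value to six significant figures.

The integral term ∫_7^19 x·e^(−x/44) dx = 114.014.
Endpoint term: (f(7) + f(19))/2 = (5.97043 + 12.3372)/2 = 9.15383.
Running total after boundary: 123.168.
Order-1 term: 1/12 · (0.368936 − 0.717227) = -0.0290243.
Partial sum through k=1: 123.139.
Order-2 term: −1/720 · (0.000861359 − 0.00125158) = 5.41978e-07.
Partial sum through k=2: 123.139.
Order-3 term: 1/30240 · (7.91401e-07 − 1.10160e-06) = -1.02579e-11.

S_3 ≈ 123.139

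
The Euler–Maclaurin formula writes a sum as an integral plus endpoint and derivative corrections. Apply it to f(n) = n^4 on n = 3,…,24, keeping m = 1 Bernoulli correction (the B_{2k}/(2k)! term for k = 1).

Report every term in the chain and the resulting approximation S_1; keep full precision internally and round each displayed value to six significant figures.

The integral term ∫_3^24 x^4 dx = 1.59248e+06.
Boundary: ½(f(3) + f(24)) = ½(81.0000 + 331776) = 165928.
Integral + boundary = 1.75840e+06.
k=1: B_{2}/(2)! × [f^{(1)}(24) − f^{(1)}(3)] = 1/12 × (55296.0 − 108.000) = 4599.00.

S_1 ≈ 1.76300e+06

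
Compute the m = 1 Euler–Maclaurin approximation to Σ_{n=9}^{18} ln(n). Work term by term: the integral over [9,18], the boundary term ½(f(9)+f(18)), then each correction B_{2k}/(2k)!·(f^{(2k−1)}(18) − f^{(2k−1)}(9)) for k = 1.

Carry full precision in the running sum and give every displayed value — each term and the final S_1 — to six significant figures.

∫_9^18 ln(x) dx evaluates to 23.2517.
½[f(9) + f(18)] = ½[2.19722 + 2.89037] = 2.54380.
So far: 25.7955.
Correction k=1: B_{2}/2! · (f^{(1)}(18) − f^{(1)}(9)) = 1/12 · (0.0555556 − 0.111111) = -0.00462963.

S_1 ≈ 25.7908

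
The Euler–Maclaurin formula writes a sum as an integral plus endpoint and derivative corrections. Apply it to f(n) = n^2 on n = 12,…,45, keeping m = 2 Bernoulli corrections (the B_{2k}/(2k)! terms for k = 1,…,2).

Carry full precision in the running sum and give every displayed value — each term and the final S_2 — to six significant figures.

S_2 ≈ 30889.0

Integral: ∫_12^45 x^2 dx = 29799.0.
Boundary: ½(f(12) + f(45)) = ½(144.000 + 2025.00) = 1084.50.
Running total after boundary: 30883.5.
k=1: B_{2}/(2)! × [f^{(1)}(45) − f^{(1)}(12)] = 1/12 × (90.0000 − 24.0000) = 5.50000.
Running total after k=1: 30889.0.
k=2: B_{4}/(4)! × [f^{(3)}(45) − f^{(3)}(12)] = −1/720 × (0.00000 − 0.00000) = 0.00000.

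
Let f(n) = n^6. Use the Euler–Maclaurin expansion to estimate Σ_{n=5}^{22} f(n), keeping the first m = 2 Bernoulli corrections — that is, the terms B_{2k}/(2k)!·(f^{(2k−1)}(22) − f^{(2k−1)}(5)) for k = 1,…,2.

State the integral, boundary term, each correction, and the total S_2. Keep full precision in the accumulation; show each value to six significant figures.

S_2 ≈ 4.15597e+08

The integral term ∫_5^22 x^6 dx = 3.56326e+08.
Boundary: ½(f(5) + f(22)) = ½(15625.0 + 1.13380e+08) = 5.66978e+07.
So far: 4.13023e+08.
Correction k=1: B_{2}/2! · (f^{(1)}(22) − f^{(1)}(5)) = 1/12 · (3.09218e+07 − 18750.0) = 2.57525e+06.
Partial sum through k=1: 4.15599e+08.
Correction k=2: B_{4}/4! · (f^{(3)}(22) − f^{(3)}(5)) = −1/720 · (1.27776e+06 − 15000.0) = -1753.83.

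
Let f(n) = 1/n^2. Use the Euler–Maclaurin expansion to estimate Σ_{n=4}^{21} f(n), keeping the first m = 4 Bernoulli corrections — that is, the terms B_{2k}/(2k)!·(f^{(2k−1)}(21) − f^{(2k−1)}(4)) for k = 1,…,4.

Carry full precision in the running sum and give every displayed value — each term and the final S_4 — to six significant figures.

S_4 ≈ 0.237320

∫_4^21 1/x^2 dx evaluates to 0.202381.
Endpoint term: (f(4) + f(21))/2 = (0.0625000 + 0.00226757)/2 = 0.0323838.
So far: 0.234765.
Correction k=1: B_{2}/2! · (f^{(1)}(21) − f^{(1)}(4)) = 1/12 · (-0.000215959 − (-0.0312500)) = 0.00258617.
After k=1: 0.237351.
Correction k=2: B_{4}/4! · (f^{(3)}(21) − f^{(3)}(4)) = −1/720 · (-5.87645e-06 − (-0.0234375)) = -3.25439e-05.
After k=2: 0.237318.
Correction k=3: B_{6}/6! · (f^{(5)}(21) − f^{(5)}(4)) = 1/30240 · (-3.99758e-07 − (-0.0439453)) = 1.45320e-06.
After k=3: 0.237320.
Correction k=4: B_{8}/8! · (f^{(7)}(21) − f^{(7)}(4)) = −1/1209600 · (-5.07630e-08 − (-0.153809)) = -1.27157e-07.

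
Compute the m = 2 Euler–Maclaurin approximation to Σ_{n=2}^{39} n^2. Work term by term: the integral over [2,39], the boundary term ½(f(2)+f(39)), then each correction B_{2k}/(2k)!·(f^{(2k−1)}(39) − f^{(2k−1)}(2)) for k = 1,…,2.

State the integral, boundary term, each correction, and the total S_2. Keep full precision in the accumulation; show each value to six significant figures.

S_2 ≈ 20539.0

∫_2^39 x^2 dx evaluates to 19770.3.
Boundary: ½(f(2) + f(39)) = ½(4.00000 + 1521.00) = 762.500.
So far: 20532.8.
k=1: B_{2}/(2)! × [f^{(1)}(39) − f^{(1)}(2)] = 1/12 × (78.0000 − 4.00000) = 6.16667.
Partial sum through k=1: 20539.0.
k=2: B_{4}/(4)! × [f^{(3)}(39) − f^{(3)}(2)] = −1/720 × (0.00000 − 0.00000) = 0.00000.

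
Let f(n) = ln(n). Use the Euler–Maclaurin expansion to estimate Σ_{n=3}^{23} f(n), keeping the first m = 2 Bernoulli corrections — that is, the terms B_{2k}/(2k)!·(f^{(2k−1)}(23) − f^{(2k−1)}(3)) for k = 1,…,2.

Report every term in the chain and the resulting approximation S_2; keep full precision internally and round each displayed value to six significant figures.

S_2 ≈ 50.9135

∫_3^23 ln(x) dx evaluates to 48.8205.
Boundary: ½(f(3) + f(23)) = ½(1.09861 + 3.13549) = 2.11705.
Running total after boundary: 50.9376.
k=1: B_{2}/(2)! × [f^{(1)}(23) − f^{(1)}(3)] = 1/12 × (0.0434783 − 0.333333) = -0.0241546.
Partial sum through k=1: 50.9134.
k=2: B_{4}/(4)! × [f^{(3)}(23) − f^{(3)}(3)] = −1/720 × (0.000164379 − 0.0740741) = 0.000102652.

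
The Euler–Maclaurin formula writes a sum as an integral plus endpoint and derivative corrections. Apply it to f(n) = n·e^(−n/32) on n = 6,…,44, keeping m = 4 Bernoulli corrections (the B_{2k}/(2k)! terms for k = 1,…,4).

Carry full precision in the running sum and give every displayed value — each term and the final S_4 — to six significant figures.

∫_6^44 x·e^(−x/32) dx evaluates to 393.194.
Endpoint term: (f(6) + f(44))/2 = (4.97417 + 11.1249)/2 = 8.04956.
Running total after boundary: 401.243.
k=1: B_{2}/(2)! × [f^{(1)}(44) − f^{(1)}(6)] = 1/12 × (-0.0948148 − 0.673586) = -0.0640334.
After k=1: 401.179.
k=2: B_{4}/(4)! × [f^{(3)}(44) − f^{(3)}(6)] = −1/720 × (0.000401235 − 0.00227700) = 2.60522e-06.
After k=2: 401.179.
k=3: B_{6}/(6)! × [f^{(5)}(44) − f^{(5)}(6)] = 1/30240 × (8.74084e-07 − 3.80488e-06) = -9.69178e-11.
After k=3: 401.179.
k=4: B_{8}/(8)! × [f^{(7)}(44) − f^{(7)}(6)] = −1/1209600 × (1.32455e-09 − 5.25989e-09) = 3.25342e-15.

S_4 ≈ 401.179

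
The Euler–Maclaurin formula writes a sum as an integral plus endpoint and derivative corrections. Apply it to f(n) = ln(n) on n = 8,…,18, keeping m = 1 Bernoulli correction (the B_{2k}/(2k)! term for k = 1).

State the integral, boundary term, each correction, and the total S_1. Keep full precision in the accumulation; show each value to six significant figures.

S_1 ≈ 27.8703

The integral term ∫_8^18 ln(x) dx = 25.3912.
Endpoint term: (f(8) + f(18))/2 = (2.07944 + 2.89037)/2 = 2.48491.
So far: 27.8761.
Correction k=1: B_{2}/2! · (f^{(1)}(18) − f^{(1)}(8)) = 1/12 · (0.0555556 − 0.125000) = -0.00578704.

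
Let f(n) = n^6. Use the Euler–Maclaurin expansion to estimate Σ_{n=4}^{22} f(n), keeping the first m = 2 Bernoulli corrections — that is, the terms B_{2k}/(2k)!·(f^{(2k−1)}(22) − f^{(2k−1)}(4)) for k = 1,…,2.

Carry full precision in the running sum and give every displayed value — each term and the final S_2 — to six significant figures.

The integral term ∫_4^22 x^6 dx = 3.56335e+08.
½[f(4) + f(22)] = ½[4096.00 + 1.13380e+08] = 5.66920e+07.
So far: 4.13027e+08.
Order-1 term: 1/12 · (3.09218e+07 − 6144.00) = 2.57630e+06.
Partial sum through k=1: 4.15603e+08.
Order-2 term: −1/720 · (1.27776e+06 − 7680.00) = -1764.00.

S_2 ≈ 4.15601e+08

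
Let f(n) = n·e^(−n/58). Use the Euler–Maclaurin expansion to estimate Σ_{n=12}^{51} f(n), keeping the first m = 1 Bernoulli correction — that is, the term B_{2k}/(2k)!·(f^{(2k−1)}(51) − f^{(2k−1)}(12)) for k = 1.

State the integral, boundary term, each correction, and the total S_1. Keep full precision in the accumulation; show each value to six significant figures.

∫_12^51 x·e^(−x/58) dx evaluates to 677.135.
Endpoint term: (f(12) + f(51))/2 = (9.75725 + 21.1685)/2 = 15.4629.
Integral + boundary = 692.598.
k=1: B_{2}/(2)! × [f^{(1)}(51) − f^{(1)}(12)] = 1/12 × (0.0500945 − 0.644875) = -0.0495651.

S_1 ≈ 692.548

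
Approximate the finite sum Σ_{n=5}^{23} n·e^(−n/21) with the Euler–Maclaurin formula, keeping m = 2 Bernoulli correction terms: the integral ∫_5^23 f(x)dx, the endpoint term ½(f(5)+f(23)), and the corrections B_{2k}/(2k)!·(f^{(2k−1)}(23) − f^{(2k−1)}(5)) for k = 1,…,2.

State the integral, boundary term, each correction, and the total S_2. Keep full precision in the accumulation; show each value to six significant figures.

S_2 ≈ 127.041

∫_5^23 x·e^(−x/21) dx evaluates to 121.277.
Boundary: ½(f(5) + f(23)) = ½(3.94064 + 7.69258) = 5.81661.
Integral + boundary = 127.093.
Order-1 term: 1/12 · (-0.0318533 − 0.600478) = -0.0526943.
Running total after k=1: 127.041.
Order-2 term: −1/720 · (0.00144460 − 0.00493590) = 4.84904e-06.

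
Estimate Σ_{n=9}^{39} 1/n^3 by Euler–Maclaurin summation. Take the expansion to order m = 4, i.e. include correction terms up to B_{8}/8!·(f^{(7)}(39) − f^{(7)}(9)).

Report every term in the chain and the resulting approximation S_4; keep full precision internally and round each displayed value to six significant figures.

The integral term ∫_9^39 1/x^3 dx = 0.00584411.
Boundary: ½(f(9) + f(39)) = ½(0.00137174 + 1.68580e-05) = 0.000694300.
Integral + boundary = 0.00653841.
Order-1 term: 1/12 · (-1.29677e-06 − (-0.000457247)) = 3.79959e-05.
After k=1: 0.00657640.
Order-2 term: −1/720 · (-1.70515e-08 − (-0.000112901)) = -1.56783e-07.
After k=2: 0.00657625.
Order-3 term: 1/30240 · (-4.70851e-10 − (-5.85410e-05)) = 1.93587e-09.
After k=3: 0.00657625.
Order-4 term: −1/1209600 · (-2.22888e-11 − (-5.20365e-05)) = -4.30196e-11.

S_4 ≈ 0.00657625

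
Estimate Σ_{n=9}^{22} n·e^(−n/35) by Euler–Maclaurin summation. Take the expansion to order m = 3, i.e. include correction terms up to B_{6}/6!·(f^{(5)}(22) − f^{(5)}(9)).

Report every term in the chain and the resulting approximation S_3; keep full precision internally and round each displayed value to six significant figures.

Integral: ∫_9^22 x·e^(−x/35) dx = 126.777.
½[f(9) + f(22)] = ½[6.95932 + 11.7338] = 9.34654.
So far: 136.124.
Correction k=1: B_{2}/2! · (f^{(1)}(22) − f^{(1)}(9)) = 1/12 · (0.198103 − 0.574420) = -0.0313598.
Partial sum through k=1: 136.092.
Correction k=2: B_{4}/4! · (f^{(3)}(22) − f^{(3)}(9)) = −1/720 · (0.00103250 − 0.00173138) = 9.70665e-07.
Partial sum through k=2: 136.092.
Correction k=3: B_{6}/6! · (f^{(5)}(22) − f^{(5)}(9)) = 1/30240 · (1.55370e-06 − 2.44395e-06) = -2.94396e-11.

S_3 ≈ 136.092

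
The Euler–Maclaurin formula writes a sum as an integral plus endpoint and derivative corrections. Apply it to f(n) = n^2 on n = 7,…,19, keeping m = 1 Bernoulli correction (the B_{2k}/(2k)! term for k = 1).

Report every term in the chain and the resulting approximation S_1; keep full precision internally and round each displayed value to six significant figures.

Integral: ∫_7^19 x^2 dx = 2172.00.
Boundary: ½(f(7) + f(19)) = ½(49.0000 + 361.000) = 205.000.
Integral + boundary = 2377.00.
Correction k=1: B_{2}/2! · (f^{(1)}(19) − f^{(1)}(7)) = 1/12 · (38.0000 − 14.0000) = 2.00000.

S_1 ≈ 2379.00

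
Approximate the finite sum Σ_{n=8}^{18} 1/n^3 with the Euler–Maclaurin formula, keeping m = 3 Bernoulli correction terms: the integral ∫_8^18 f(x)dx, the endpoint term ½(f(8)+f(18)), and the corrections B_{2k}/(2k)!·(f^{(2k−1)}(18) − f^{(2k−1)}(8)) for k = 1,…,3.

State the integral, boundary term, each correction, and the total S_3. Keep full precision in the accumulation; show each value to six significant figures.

S_3 ≈ 0.00738993

The integral term ∫_8^18 1/x^3 dx = 0.00626929.
Endpoint term: (f(8) + f(18))/2 = (0.00195312 + 0.000171468)/2 = 0.00106230.
So far: 0.00733159.
Order-1 term: 1/12 · (-2.85780e-05 − (-0.000732422)) = 5.86537e-05.
Partial sum through k=1: 0.00739024.
Order-2 term: −1/720 · (-1.76407e-06 − (-0.000228882)) = -3.15441e-07.
Partial sum through k=2: 0.00738992.
Order-3 term: 1/30240 · (-2.28676e-07 − (-0.000150204)) = 4.95949e-09.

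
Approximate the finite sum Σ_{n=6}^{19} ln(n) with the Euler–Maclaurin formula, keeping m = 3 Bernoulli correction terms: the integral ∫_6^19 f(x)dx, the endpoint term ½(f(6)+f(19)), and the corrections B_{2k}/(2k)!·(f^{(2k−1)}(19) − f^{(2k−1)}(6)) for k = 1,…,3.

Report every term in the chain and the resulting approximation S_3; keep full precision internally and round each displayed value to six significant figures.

S_3 ≈ 34.5524

∫_6^19 ln(x) dx evaluates to 32.1938.
½[f(6) + f(19)] = ½[1.79176 + 2.94444] = 2.36810.
Integral + boundary = 34.5619.
Order-1 term: 1/12 · (0.0526316 − 0.166667) = -0.00950292.
Running total after k=1: 34.5524.
Order-2 term: −1/720 · (0.000291588 − 0.00925926) = 1.24551e-05.
Running total after k=2: 34.5524.
Order-3 term: 1/30240 · (9.69267e-06 − 0.00308642) = -1.01744e-07.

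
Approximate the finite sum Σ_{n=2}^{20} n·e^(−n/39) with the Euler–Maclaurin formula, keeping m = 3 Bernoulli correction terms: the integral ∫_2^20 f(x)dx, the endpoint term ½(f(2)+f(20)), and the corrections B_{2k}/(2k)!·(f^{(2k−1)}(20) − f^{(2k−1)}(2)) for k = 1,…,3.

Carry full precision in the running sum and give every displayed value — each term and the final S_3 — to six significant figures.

The integral term ∫_2^20 x·e^(−x/39) dx = 141.218.
Endpoint term: (f(2) + f(20))/2 = (1.90002 + 11.9761)/2 = 6.93805.
So far: 148.157.
Correction k=1: B_{2}/2! · (f^{(1)}(20) − f^{(1)}(2)) = 1/12 · (0.291725 − 0.901292) = -0.0507973.
Running total after k=1: 148.106.
Correction k=2: B_{4}/4! · (f^{(3)}(20) − f^{(3)}(2)) = −1/720 · (0.000979181 − 0.00184176) = 1.19802e-06.
Running total after k=2: 148.106.
Correction k=3: B_{6}/6! · (f^{(5)}(20) − f^{(5)}(2)) = 1/30240 · (1.16145e-06 − 2.03218e-06) = -2.87941e-11.

S_3 ≈ 148.106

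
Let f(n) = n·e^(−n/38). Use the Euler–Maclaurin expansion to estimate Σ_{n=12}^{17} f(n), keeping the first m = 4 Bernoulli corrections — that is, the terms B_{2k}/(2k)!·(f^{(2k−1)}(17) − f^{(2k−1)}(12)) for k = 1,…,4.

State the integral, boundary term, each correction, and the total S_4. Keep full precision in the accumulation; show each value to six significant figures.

∫_12^17 x·e^(−x/38) dx evaluates to 49.3502.
½[f(12) + f(17)] = ½[8.75056 + 10.8682] = 9.80940.
Running total after boundary: 59.1596.
Order-1 term: 1/12 · (0.353302 − 0.498935) = -0.0121361.
Running total after k=1: 59.1475.
Order-2 term: −1/720 · (0.00113014 − 0.00135551) = 3.13022e-07.
Running total after k=2: 59.1475.
Order-3 term: 1/30240 · (1.39585e-06 − 1.63816e-06) = -8.01293e-12.
Running total after k=3: 59.1475.
Order-4 term: −1/1209600 · (1.39131e-09 − 1.61884e-09) = 1.88099e-16.

S_4 ≈ 59.1475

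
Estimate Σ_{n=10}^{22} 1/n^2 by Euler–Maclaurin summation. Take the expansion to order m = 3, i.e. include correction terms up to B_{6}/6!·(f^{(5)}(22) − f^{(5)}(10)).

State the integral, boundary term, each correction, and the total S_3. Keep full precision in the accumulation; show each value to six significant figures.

Integral: ∫_10^22 1/x^2 dx = 0.0545455.
½[f(10) + f(22)] = ½[0.0100000 + 0.00206612] = 0.00603306.
So far: 0.0605785.
Order-1 term: 1/12 · (-0.000187829 − (-0.00200000)) = 0.000151014.
After k=1: 0.0607295.
Order-2 term: −1/720 · (-4.65691e-06 − (-0.000240000)) = -3.26865e-07.
After k=2: 0.0607292.
Order-3 term: 1/30240 · (-2.88651e-07 − (-7.20000e-05)) = 2.37141e-09.

S_3 ≈ 0.0607292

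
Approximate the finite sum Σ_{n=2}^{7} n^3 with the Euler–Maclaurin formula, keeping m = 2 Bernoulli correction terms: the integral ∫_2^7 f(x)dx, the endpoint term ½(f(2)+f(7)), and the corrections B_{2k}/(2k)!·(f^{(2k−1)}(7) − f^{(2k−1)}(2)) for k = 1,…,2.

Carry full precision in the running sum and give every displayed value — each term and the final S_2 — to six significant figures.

S_2 ≈ 783.000

The integral term ∫_2^7 x^3 dx = 596.250.
Endpoint term: (f(2) + f(7))/2 = (8.00000 + 343.000)/2 = 175.500.
Integral + boundary = 771.750.
Correction k=1: B_{2}/2! · (f^{(1)}(7) − f^{(1)}(2)) = 1/12 · (147.000 − 12.0000) = 11.2500.
After k=1: 783.000.
Correction k=2: B_{4}/4! · (f^{(3)}(7) − f^{(3)}(2)) = −1/720 · (6.00000 − 6.00000) = 0.00000.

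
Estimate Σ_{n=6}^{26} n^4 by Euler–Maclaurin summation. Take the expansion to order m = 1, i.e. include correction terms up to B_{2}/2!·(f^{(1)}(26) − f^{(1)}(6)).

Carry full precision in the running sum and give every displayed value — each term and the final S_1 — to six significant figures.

S_1 ≈ 2.60964e+06

The integral term ∫_6^26 x^4 dx = 2.37472e+06.
Endpoint term: (f(6) + f(26))/2 = (1296.00 + 456976)/2 = 229136.
So far: 2.60386e+06.
Order-1 term: 1/12 · (70304.0 − 864.000) = 5786.67.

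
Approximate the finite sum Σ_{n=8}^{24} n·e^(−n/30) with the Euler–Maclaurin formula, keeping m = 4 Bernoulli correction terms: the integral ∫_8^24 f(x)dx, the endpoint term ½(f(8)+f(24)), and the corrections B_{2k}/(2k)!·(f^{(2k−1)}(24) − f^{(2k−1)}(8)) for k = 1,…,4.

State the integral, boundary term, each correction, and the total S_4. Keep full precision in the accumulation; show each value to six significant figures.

S_4 ≈ 153.662

The integral term ∫_8^24 x·e^(−x/30) dx = 145.245.
Endpoint term: (f(8) + f(24))/2 = (6.12743 + 10.7839)/2 = 8.45566.
Running total after boundary: 153.701.
Order-1 term: 1/12 · (0.0898658 − 0.561681) = -0.0393179.
Running total after k=1: 153.662.
Order-2 term: −1/720 · (0.00109836 − 0.00232615) = 1.70527e-06.
Running total after k=2: 153.662.
Order-3 term: 1/30240 · (2.32985e-06 − 4.47580e-06) = -7.09637e-11.
Running total after k=3: 153.662.
Order-4 term: −1/1209600 · (3.82145e-09 − 7.07442e-09) = 2.68929e-15.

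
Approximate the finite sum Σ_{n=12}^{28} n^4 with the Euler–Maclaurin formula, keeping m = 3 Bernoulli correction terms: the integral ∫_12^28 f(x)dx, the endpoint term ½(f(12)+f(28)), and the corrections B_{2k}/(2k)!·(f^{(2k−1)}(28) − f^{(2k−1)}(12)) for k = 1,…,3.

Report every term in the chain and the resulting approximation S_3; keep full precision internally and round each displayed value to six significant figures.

∫_12^28 x^4 dx evaluates to 3.39231e+06.
Boundary: ½(f(12) + f(28)) = ½(20736.0 + 614656) = 317696.
Integral + boundary = 3.71000e+06.
k=1: B_{2}/(2)! × [f^{(1)}(28) − f^{(1)}(12)] = 1/12 × (87808.0 − 6912.00) = 6741.33.
After k=1: 3.71674e+06.
k=2: B_{4}/(4)! × [f^{(3)}(28) − f^{(3)}(12)] = −1/720 × (672.000 − 288.000) = -0.533333.
After k=2: 3.71674e+06.
k=3: B_{6}/(6)! × [f^{(5)}(28) − f^{(5)}(12)] = 1/30240 × (0.00000 − 0.00000) = 0.00000.

S_3 ≈ 3.71674e+06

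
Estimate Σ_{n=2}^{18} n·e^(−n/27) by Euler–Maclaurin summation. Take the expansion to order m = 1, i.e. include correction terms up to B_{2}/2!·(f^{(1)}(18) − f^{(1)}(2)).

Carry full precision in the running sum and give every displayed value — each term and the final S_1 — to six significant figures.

The integral term ∫_2^18 x·e^(−x/27) dx = 103.294.
½[f(2) + f(18)] = ½[1.85721 + 9.24151] = 5.54936.
Integral + boundary = 108.844.
k=1: B_{2}/(2)! × [f^{(1)}(18) − f^{(1)}(2)] = 1/12 × (0.171139 − 0.859818) = -0.0573899.

S_1 ≈ 108.786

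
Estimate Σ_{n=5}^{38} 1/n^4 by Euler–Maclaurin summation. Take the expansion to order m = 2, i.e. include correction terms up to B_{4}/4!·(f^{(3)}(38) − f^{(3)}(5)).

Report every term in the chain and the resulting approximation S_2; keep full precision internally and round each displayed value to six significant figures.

S_2 ≈ 0.00356536

∫_5^38 1/x^4 dx evaluates to 0.00266059.
½[f(5) + f(38)] = ½[0.00160000 + 4.79585e-07] = 0.000800240.
Running total after boundary: 0.00346083.
Order-1 term: 1/12 · (-5.04826e-08 − (-0.00128000)) = 0.000106662.
Running total after k=1: 0.00356749.
Order-2 term: −1/720 · (-1.04881e-09 − (-0.00153600)) = -2.13333e-06.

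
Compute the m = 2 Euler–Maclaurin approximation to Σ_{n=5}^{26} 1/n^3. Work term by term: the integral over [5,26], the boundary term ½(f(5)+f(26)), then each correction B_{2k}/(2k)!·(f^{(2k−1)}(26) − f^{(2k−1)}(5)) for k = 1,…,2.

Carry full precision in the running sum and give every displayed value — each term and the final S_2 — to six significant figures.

S_2 ≈ 0.0236829

∫_5^26 1/x^3 dx evaluates to 0.0192604.
½[f(5) + f(26)] = ½[0.00800000 + 5.68958e-05] = 0.00402845.
Integral + boundary = 0.0232888.
k=1: B_{2}/(2)! × [f^{(1)}(26) − f^{(1)}(5)] = 1/12 × (-6.56490e-06 − (-0.00480000)) = 0.000399453.
After k=1: 0.0236883.
k=2: B_{4}/(4)! × [f^{(3)}(26) − f^{(3)}(5)] = −1/720 × (-1.94228e-07 − (-0.00384000)) = -5.33306e-06.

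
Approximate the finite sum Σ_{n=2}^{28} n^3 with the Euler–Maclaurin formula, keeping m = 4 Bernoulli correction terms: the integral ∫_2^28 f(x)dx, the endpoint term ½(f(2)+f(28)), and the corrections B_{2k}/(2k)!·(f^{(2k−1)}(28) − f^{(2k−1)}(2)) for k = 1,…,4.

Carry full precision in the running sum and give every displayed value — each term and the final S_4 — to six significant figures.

∫_2^28 x^3 dx evaluates to 153660.
Endpoint term: (f(2) + f(28))/2 = (8.00000 + 21952.0)/2 = 10980.0.
Running total after boundary: 164640.
k=1: B_{2}/(2)! × [f^{(1)}(28) − f^{(1)}(2)] = 1/12 × (2352.00 − 12.0000) = 195.000.
Running total after k=1: 164835.
k=2: B_{4}/(4)! × [f^{(3)}(28) − f^{(3)}(2)] = −1/720 × (6.00000 − 6.00000) = 0.00000.
Running total after k=2: 164835.
k=3: B_{6}/(6)! × [f^{(5)}(28) − f^{(5)}(2)] = 1/30240 × (0.00000 − 0.00000) = 0.00000.
Running total after k=3: 164835.
k=4: B_{8}/(8)! × [f^{(7)}(28) − f^{(7)}(2)] = −1/1209600 × (0.00000 − 0.00000) = 0.00000.

S_4 ≈ 164835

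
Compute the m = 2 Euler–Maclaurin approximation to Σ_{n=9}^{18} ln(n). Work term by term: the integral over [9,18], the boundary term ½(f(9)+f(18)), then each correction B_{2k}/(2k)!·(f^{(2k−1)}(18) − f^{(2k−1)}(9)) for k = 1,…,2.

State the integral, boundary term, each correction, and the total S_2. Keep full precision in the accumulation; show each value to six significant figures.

S_2 ≈ 25.7908

The integral term ∫_9^18 ln(x) dx = 23.2517.
Boundary: ½(f(9) + f(18)) = ½(2.19722 + 2.89037) = 2.54380.
Integral + boundary = 25.7955.
Order-1 term: 1/12 · (0.0555556 − 0.111111) = -0.00462963.
Running total after k=1: 25.7908.
Order-2 term: −1/720 · (0.000342936 − 0.00274348) = 3.33410e-06.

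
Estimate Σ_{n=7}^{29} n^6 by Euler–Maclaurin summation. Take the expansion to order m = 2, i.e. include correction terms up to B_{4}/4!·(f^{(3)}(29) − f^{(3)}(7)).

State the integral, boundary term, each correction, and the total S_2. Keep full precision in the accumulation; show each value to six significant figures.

S_2 ≈ 2.77186e+09

∫_7^29 x^6 dx evaluates to 2.46415e+09.
Boundary: ½(f(7) + f(29)) = ½(117649 + 5.94823e+08) = 2.97470e+08.
Integral + boundary = 2.76162e+09.
Correction k=1: B_{2}/2! · (f^{(1)}(29) − f^{(1)}(7)) = 1/12 · (1.23067e+08 − 100842) = 1.02472e+07.
Running total after k=1: 2.77187e+09.
Correction k=2: B_{4}/4! · (f^{(3)}(29) − f^{(3)}(7)) = −1/720 · (2.92668e+06 − 41160.0) = -4007.67.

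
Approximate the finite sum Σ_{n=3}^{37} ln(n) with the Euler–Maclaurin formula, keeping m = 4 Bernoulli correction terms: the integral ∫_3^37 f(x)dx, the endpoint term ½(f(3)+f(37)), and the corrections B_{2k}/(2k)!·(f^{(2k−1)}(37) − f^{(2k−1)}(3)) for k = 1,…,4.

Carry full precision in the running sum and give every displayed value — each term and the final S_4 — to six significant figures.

The integral term ∫_3^37 ln(x) dx = 96.3081.
Endpoint term: (f(3) + f(37))/2 = (1.09861 + 3.61092)/2 = 2.35477.
So far: 98.6629.
Order-1 term: 1/12 · (0.0270270 − 0.333333) = -0.0255255.
After k=1: 98.6374.
Order-2 term: −1/720 · (3.94843e-05 − 0.0740741) = 0.000102826.
After k=2: 98.6375.
Order-3 term: 1/30240 · (3.46101e-07 − 0.0987654) = -3.26604e-06.
After k=3: 98.6375.
Order-4 term: −1/1209600 · (7.58439e-09 − 0.329218) = 2.72171e-07.

S_4 ≈ 98.6375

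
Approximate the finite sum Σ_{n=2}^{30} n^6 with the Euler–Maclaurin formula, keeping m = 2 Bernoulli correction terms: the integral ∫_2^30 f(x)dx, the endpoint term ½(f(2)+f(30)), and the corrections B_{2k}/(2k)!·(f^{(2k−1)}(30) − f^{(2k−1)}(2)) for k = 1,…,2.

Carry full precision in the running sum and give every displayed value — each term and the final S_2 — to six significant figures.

S_2 ≈ 3.50093e+09

∫_2^30 x^6 dx evaluates to 3.12429e+09.
Endpoint term: (f(2) + f(30))/2 = (64.0000 + 7.29000e+08)/2 = 3.64500e+08.
Running total after boundary: 3.48879e+09.
Correction k=1: B_{2}/2! · (f^{(1)}(30) − f^{(1)}(2)) = 1/12 · (1.45800e+08 − 192.000) = 1.21500e+07.
Partial sum through k=1: 3.50094e+09.
Correction k=2: B_{4}/4! · (f^{(3)}(30) − f^{(3)}(2)) = −1/720 · (3.24000e+06 − 960.000) = -4498.67.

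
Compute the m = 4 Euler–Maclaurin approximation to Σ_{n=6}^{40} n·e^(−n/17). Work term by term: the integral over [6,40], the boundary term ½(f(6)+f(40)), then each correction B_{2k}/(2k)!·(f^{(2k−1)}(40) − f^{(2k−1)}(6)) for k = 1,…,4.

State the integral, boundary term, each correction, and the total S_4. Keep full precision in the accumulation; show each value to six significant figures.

S_4 ≈ 186.544

Integral: ∫_6^40 x·e^(−x/17) dx = 182.583.
½[f(6) + f(40)] = ½[4.21571 + 3.80356] = 4.00964.
Integral + boundary = 186.592.
k=1: B_{2}/(2)! × [f^{(1)}(40) − f^{(1)}(6)] = 1/12 × (-0.128650 − 0.454636) = -0.0486071.
Running total after k=1: 186.544.
k=2: B_{4}/(4)! × [f^{(3)}(40) − f^{(3)}(6)] = −1/720 × (0.000212900 − 0.00643555) = 8.64256e-06.
Running total after k=2: 186.544.
k=3: B_{6}/(6)! × [f^{(5)}(40) − f^{(5)}(6)] = 1/30240 × (3.01369e-06 − 3.90933e-05) = -1.19311e-09.
Running total after k=3: 186.544.
k=4: B_{8}/(8)! × [f^{(7)}(40) − f^{(7)}(6)] = −1/1209600 × (1.83069e-08 − 1.93489e-07) = 1.44826e-13.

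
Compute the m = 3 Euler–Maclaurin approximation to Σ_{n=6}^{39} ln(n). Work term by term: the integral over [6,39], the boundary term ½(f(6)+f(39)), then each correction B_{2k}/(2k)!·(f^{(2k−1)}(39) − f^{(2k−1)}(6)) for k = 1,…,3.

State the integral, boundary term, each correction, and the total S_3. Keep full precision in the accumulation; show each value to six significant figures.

S_3 ≈ 101.844

∫_6^39 ln(x) dx evaluates to 99.1283.
Boundary: ½(f(6) + f(39)) = ½(1.79176 + 3.66356) = 2.72766.
Running total after boundary: 101.856.
Correction k=1: B_{2}/2! · (f^{(1)}(39) − f^{(1)}(6)) = 1/12 · (0.0256410 − 0.166667) = -0.0117521.
Partial sum through k=1: 101.844.
Correction k=2: B_{4}/4! · (f^{(3)}(39) − f^{(3)}(6)) = −1/720 · (3.37160e-05 − 0.00925926) = 1.28133e-05.
Partial sum through k=2: 101.844.
Correction k=3: B_{6}/6! · (f^{(5)}(39) − f^{(5)}(6)) = 1/30240 · (2.66004e-07 − 0.00308642) = -1.02055e-07.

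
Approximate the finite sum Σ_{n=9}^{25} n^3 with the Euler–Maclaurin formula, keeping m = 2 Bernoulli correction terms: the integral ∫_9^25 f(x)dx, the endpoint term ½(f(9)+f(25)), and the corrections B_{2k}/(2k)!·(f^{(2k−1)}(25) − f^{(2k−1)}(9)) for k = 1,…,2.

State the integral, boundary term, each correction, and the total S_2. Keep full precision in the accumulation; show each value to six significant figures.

∫_9^25 x^3 dx evaluates to 96016.0.
½[f(9) + f(25)] = ½[729.000 + 15625.0] = 8177.00.
Running total after boundary: 104193.
k=1: B_{2}/(2)! × [f^{(1)}(25) − f^{(1)}(9)] = 1/12 × (1875.00 − 243.000) = 136.000.
After k=1: 104329.
k=2: B_{4}/(4)! × [f^{(3)}(25) − f^{(3)}(9)] = −1/720 × (6.00000 − 6.00000) = 0.00000.

S_2 ≈ 104329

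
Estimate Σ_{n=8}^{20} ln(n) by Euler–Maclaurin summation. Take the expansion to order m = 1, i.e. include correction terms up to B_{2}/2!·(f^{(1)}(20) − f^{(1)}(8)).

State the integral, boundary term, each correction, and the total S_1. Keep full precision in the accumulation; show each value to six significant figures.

S_1 ≈ 33.8105

∫_8^20 ln(x) dx evaluates to 31.2791.
Boundary: ½(f(8) + f(20)) = ½(2.07944 + 2.99573) = 2.53759.
Integral + boundary = 33.8167.
k=1: B_{2}/(2)! × [f^{(1)}(20) − f^{(1)}(8)] = 1/12 × (0.0500000 − 0.125000) = -0.00625000.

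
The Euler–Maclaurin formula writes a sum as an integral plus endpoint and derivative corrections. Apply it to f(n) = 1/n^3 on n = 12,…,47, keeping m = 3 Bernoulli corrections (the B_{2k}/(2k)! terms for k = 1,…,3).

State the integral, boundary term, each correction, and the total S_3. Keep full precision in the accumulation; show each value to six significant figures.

Integral: ∫_12^47 1/x^3 dx = 0.00324588.
Endpoint term: (f(12) + f(47))/2 = (0.000578704 + 9.63178e-06)/2 = 0.000294168.
Running total after boundary: 0.00354004.
Correction k=1: B_{2}/2! · (f^{(1)}(47) − f^{(1)}(12)) = 1/12 · (-6.14794e-07 − (-0.000144676)) = 1.20051e-05.
After k=1: 0.00355205.
Correction k=2: B_{4}/4! · (f^{(3)}(47) − f^{(3)}(12)) = −1/720 · (-5.56627e-09 − (-2.00939e-05)) = -2.79004e-08.
After k=2: 0.00355202.
Correction k=3: B_{6}/6! · (f^{(5)}(47) − f^{(5)}(12)) = 1/30240 · (-1.05832e-10 − (-5.86071e-06)) = 1.93803e-10.

S_3 ≈ 0.00355202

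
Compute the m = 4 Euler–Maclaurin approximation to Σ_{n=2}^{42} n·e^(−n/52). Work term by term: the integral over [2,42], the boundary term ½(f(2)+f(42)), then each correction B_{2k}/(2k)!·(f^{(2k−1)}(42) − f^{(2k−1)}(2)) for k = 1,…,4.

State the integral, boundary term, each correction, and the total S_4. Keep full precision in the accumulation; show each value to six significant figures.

The integral term ∫_2^42 x·e^(−x/52) dx = 522.561.
½[f(2) + f(42)] = ½[1.92454 + 18.7272] = 10.3259.
So far: 532.886.
k=1: B_{2}/(2)! × [f^{(1)}(42) − f^{(1)}(2)] = 1/12 × (0.0857473 − 0.925258) = -0.0699593.
Partial sum through k=1: 532.816.
k=2: B_{4}/(4)! × [f^{(3)}(42) − f^{(3)}(2)] = −1/720 × (0.000361508 − 0.00105392) = 9.61681e-07.
Partial sum through k=2: 532.816.
k=3: B_{6}/(6)! × [f^{(5)}(42) − f^{(5)}(2)] = 1/30240 × (2.55660e-07 − 6.52979e-07) = -1.31388e-11.
Partial sum through k=3: 532.816.
k=4: B_{8}/(8)! × [f^{(7)}(42) − f^{(7)}(2)] = −1/1209600 × (1.39655e-10 − 3.38830e-10) = 1.64662e-16.

S_4 ≈ 532.816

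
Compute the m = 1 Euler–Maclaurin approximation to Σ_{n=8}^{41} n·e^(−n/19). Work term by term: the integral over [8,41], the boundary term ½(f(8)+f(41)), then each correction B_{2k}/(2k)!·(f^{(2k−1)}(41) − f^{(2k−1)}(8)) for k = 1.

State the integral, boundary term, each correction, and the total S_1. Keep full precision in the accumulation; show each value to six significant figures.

S_1 ≈ 209.914

The integral term ∫_8^41 x·e^(−x/19) dx = 204.963.
½[f(8) + f(41)] = ½[5.25084 + 4.73829] = 4.99457.
So far: 209.957.
Correction k=1: B_{2}/2! · (f^{(1)}(41) − f^{(1)}(8)) = 1/12 · (-0.133816 − 0.379995) = -0.0428176.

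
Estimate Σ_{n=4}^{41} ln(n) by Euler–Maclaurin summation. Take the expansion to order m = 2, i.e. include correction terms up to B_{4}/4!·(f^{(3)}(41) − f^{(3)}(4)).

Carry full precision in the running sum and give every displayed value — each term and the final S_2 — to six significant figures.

∫_4^41 ln(x) dx evaluates to 109.711.
Boundary: ½(f(4) + f(41)) = ½(1.38629 + 3.71357) = 2.54993.
Integral + boundary = 112.261.
k=1: B_{2}/(2)! × [f^{(1)}(41) − f^{(1)}(4)] = 1/12 × (0.0243902 − 0.250000) = -0.0188008.
Partial sum through k=1: 112.242.
k=2: B_{4}/(4)! × [f^{(3)}(41) − f^{(3)}(4)] = −1/720 × (2.90187e-05 − 0.0312500) = 4.33625e-05.

S_2 ≈ 112.242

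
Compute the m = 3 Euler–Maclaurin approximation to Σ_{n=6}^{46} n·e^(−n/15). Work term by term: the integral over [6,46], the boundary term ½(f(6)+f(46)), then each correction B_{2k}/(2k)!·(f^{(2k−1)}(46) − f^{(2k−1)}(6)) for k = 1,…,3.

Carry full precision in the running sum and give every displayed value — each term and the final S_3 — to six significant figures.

Integral: ∫_6^46 x·e^(−x/15) dx = 168.534.
Endpoint term: (f(6) + f(46))/2 = (4.02192 + 2.14250)/2 = 3.08221.
So far: 171.616.
k=1: B_{2}/(2)! × [f^{(1)}(46) − f^{(1)}(6)] = 1/12 × (-0.0962574 − 0.402192) = -0.0415375.
After k=1: 171.574.
k=2: B_{4}/(4)! × [f^{(3)}(46) − f^{(3)}(6)] = −1/720 × (-1.38003e-05 − 0.00774592) = 1.07774e-05.
After k=2: 171.574.
k=3: B_{6}/(6)! × [f^{(5)}(46) − f^{(5)}(6)] = 1/30240 × (1.77871e-06 − 6.09081e-05) = -1.95534e-09.

S_3 ≈ 171.574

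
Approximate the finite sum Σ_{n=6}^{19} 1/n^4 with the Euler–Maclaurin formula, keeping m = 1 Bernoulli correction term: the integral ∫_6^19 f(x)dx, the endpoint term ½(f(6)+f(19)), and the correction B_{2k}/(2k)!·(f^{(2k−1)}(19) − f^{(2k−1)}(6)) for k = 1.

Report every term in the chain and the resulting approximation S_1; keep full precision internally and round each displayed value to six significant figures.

∫_6^19 1/x^4 dx evaluates to 0.00149461.
Endpoint term: (f(6) + f(19))/2 = (0.000771605 + 7.67336e-06)/2 = 0.000389639.
Integral + boundary = 0.00188425.
k=1: B_{2}/(2)! × [f^{(1)}(19) − f^{(1)}(6)] = 1/12 × (-1.61544e-06 − (-0.000514403)) = 4.27323e-05.

S_1 ≈ 0.00192698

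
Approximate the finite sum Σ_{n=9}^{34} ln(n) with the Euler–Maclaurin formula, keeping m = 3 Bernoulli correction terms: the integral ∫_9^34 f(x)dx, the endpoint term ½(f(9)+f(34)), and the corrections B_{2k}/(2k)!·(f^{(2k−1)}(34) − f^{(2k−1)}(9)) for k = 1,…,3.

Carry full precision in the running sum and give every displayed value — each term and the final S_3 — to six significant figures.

S_3 ≈ 77.9762

The integral term ∫_9^34 ln(x) dx = 75.1212.
Boundary: ½(f(9) + f(34)) = ½(2.19722 + 3.52636) = 2.86179.
Integral + boundary = 77.9830.
Order-1 term: 1/12 · (0.0294118 − 0.111111) = -0.00680828.
Running total after k=1: 77.9762.
Order-2 term: −1/720 · (5.08854e-05 − 0.00274348) = 3.73972e-06.
Running total after k=2: 77.9762.
Order-3 term: 1/30240 · (5.28222e-07 − 0.000406442) = -1.34231e-08.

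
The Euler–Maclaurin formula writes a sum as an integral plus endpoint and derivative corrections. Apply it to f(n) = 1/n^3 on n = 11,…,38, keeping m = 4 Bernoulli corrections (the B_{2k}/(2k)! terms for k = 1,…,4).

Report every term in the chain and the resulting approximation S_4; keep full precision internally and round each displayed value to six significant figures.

∫_11^38 1/x^3 dx evaluates to 0.00378597.
½[f(11) + f(38)] = ½[0.000751315 + 1.82242e-05] = 0.000384770.
So far: 0.00417074.
Order-1 term: 1/12 · (-1.43876e-06 − (-0.000204904)) = 1.69554e-05.
After k=1: 0.00418770.
Order-2 term: −1/720 · (-1.99274e-08 − (-3.38684e-05)) = -4.70118e-08.
After k=2: 0.00418765.
Order-3 term: 1/30240 · (-5.79605e-10 − (-1.17560e-05)) = 3.88737e-10.
After k=3: 0.00418765.
Order-4 term: −1/1209600 · (-2.88999e-11 − (-6.99530e-06)) = -5.78313e-12.

S_4 ≈ 0.00418765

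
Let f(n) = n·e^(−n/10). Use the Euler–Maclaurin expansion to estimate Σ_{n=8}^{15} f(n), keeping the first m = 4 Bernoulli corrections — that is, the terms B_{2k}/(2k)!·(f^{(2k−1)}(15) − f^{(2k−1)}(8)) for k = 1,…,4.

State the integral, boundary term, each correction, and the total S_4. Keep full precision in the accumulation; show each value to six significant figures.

Integral: ∫_8^15 x·e^(−x/10) dx = 25.0967.
Boundary: ½(f(8) + f(15)) = ½(3.59463 + 3.34695) = 3.47079.
Running total after boundary: 28.5675.
Order-1 term: 1/12 · (-0.111565 − 0.0898658) = -0.0167859.
Partial sum through k=1: 28.5507.
Order-2 term: −1/720 · (0.00334695 − 0.00988524) = 9.08095e-06.
Partial sum through k=2: 28.5507.
Order-3 term: 1/30240 · (7.80956e-05 − 0.000188718) = -3.65816e-09.
Partial sum through k=3: 28.5507.
Order-4 term: −1/1209600 · (1.22722e-06 − 2.78584e-06) = 1.28854e-12.

S_4 ≈ 28.5507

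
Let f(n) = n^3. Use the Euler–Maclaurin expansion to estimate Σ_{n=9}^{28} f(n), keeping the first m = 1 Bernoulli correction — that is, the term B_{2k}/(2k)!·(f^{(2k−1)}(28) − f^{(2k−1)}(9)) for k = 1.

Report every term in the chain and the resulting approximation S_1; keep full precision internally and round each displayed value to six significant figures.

S_1 ≈ 163540

∫_9^28 x^3 dx evaluates to 152024.
Boundary: ½(f(9) + f(28)) = ½(729.000 + 21952.0) = 11340.5.
So far: 163364.
k=1: B_{2}/(2)! × [f^{(1)}(28) − f^{(1)}(9)] = 1/12 × (2352.00 − 243.000) = 175.750.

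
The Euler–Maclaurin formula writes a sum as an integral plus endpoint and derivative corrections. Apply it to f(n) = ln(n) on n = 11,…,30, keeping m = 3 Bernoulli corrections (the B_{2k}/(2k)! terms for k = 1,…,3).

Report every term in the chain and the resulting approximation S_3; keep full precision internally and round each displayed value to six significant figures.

S_3 ≈ 59.5538

The integral term ∫_11^30 ln(x) dx = 56.6591.
½[f(11) + f(30)] = ½[2.39790 + 3.40120] = 2.89955.
Running total after boundary: 59.5586.
k=1: B_{2}/(2)! × [f^{(1)}(30) − f^{(1)}(11)] = 1/12 × (0.0333333 − 0.0909091) = -0.00479798.
Running total after k=1: 59.5538.
k=2: B_{4}/(4)! × [f^{(3)}(30) − f^{(3)}(11)] = −1/720 × (7.40741e-05 − 0.00150263) = 1.98410e-06.
Running total after k=2: 59.5538.
k=3: B_{6}/(6)! × [f^{(5)}(30) − f^{(5)}(11)] = 1/30240 × (9.87654e-07 − 0.000149021) = -4.89529e-09.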